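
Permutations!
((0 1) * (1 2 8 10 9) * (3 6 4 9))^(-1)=(0 1 9 4 6 3 10 8 2)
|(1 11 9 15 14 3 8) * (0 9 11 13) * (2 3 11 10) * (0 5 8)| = |(0 9 15 14 11 10 2 3)(1 13 5 8)| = 8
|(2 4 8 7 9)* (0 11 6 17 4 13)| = |(0 11 6 17 4 8 7 9 2 13)| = 10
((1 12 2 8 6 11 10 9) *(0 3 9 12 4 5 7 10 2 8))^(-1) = ((0 3 9 1 4 5 7 10 12 8 6 11 2))^(-1) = (0 2 11 6 8 12 10 7 5 4 1 9 3)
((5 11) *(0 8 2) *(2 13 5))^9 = (0 5)(2 13)(8 11)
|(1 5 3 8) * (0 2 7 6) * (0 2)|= |(1 5 3 8)(2 7 6)|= 12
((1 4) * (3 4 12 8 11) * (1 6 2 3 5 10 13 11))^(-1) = (1 8 12)(2 6 4 3)(5 11 13 10) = ((1 12 8)(2 3 4 6)(5 10 13 11))^(-1)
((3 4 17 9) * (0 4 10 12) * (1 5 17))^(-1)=(0 12 10 3 9 17 5 1 4)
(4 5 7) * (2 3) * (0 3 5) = (0 3 2 5 7 4) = [3, 1, 5, 2, 0, 7, 6, 4]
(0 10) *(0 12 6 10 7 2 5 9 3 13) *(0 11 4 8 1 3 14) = (0 7 2 5 9 14)(1 3 13 11 4 8)(6 10 12) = [7, 3, 5, 13, 8, 9, 10, 2, 1, 14, 12, 4, 6, 11, 0]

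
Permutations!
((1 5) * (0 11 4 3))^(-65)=((0 11 4 3)(1 5))^(-65)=(0 3 4 11)(1 5)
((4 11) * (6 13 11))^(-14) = (4 13)(6 11)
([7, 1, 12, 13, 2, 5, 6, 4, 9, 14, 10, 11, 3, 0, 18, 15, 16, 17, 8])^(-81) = [2, 1, 13, 7, 3, 5, 6, 12, 18, 8, 10, 11, 0, 4, 9, 15, 16, 17, 14]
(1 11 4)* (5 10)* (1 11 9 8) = (1 9 8)(4 11)(5 10) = [0, 9, 2, 3, 11, 10, 6, 7, 1, 8, 5, 4]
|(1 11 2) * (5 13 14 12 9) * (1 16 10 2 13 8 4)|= 9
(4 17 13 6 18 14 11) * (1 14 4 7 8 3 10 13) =(1 14 11 7 8 3 10 13 6 18 4 17) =[0, 14, 2, 10, 17, 5, 18, 8, 3, 9, 13, 7, 12, 6, 11, 15, 16, 1, 4]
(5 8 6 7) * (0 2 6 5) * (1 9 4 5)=(0 2 6 7)(1 9 4 5 8)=[2, 9, 6, 3, 5, 8, 7, 0, 1, 4]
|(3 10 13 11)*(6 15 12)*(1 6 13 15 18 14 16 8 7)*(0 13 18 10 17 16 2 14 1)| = 24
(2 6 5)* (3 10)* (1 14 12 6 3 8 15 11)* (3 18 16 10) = [0, 14, 18, 3, 4, 2, 5, 7, 15, 9, 8, 1, 6, 13, 12, 11, 10, 17, 16] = (1 14 12 6 5 2 18 16 10 8 15 11)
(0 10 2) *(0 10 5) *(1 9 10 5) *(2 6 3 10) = (0 1 9 2 5)(3 10 6) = [1, 9, 5, 10, 4, 0, 3, 7, 8, 2, 6]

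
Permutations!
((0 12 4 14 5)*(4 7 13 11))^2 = (0 7 11 14)(4 5 12 13)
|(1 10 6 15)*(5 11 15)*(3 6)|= 7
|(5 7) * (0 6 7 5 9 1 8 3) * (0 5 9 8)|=8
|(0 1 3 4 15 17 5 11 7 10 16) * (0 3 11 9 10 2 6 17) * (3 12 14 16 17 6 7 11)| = 60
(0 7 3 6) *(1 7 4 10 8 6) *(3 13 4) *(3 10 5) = (0 10 8 6)(1 7 13 4 5 3) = [10, 7, 2, 1, 5, 3, 0, 13, 6, 9, 8, 11, 12, 4]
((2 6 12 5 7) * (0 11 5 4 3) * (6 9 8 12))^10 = ((0 11 5 7 2 9 8 12 4 3))^10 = (12)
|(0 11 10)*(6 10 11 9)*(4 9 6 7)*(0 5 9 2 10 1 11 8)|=30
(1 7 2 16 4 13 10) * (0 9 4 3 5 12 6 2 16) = (0 9 4 13 10 1 7 16 3 5 12 6 2) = [9, 7, 0, 5, 13, 12, 2, 16, 8, 4, 1, 11, 6, 10, 14, 15, 3]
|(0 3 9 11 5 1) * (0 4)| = 7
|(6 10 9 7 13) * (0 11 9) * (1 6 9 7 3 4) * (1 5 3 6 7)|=24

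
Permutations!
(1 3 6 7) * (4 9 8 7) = (1 3 6 4 9 8 7) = [0, 3, 2, 6, 9, 5, 4, 1, 7, 8]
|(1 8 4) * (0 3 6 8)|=|(0 3 6 8 4 1)|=6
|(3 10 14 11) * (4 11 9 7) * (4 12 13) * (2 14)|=10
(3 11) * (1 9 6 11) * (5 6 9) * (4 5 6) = (1 6 11 3)(4 5) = [0, 6, 2, 1, 5, 4, 11, 7, 8, 9, 10, 3]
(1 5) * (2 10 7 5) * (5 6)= [0, 2, 10, 3, 4, 1, 5, 6, 8, 9, 7]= (1 2 10 7 6 5)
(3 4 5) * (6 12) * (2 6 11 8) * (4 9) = [0, 1, 6, 9, 5, 3, 12, 7, 2, 4, 10, 8, 11] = (2 6 12 11 8)(3 9 4 5)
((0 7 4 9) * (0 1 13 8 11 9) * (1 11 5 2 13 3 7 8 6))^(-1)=((0 8 5 2 13 6 1 3 7 4)(9 11))^(-1)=(0 4 7 3 1 6 13 2 5 8)(9 11)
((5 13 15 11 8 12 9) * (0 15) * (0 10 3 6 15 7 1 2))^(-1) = ((0 7 1 2)(3 6 15 11 8 12 9 5 13 10))^(-1) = (0 2 1 7)(3 10 13 5 9 12 8 11 15 6)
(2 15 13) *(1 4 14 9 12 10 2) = (1 4 14 9 12 10 2 15 13) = [0, 4, 15, 3, 14, 5, 6, 7, 8, 12, 2, 11, 10, 1, 9, 13]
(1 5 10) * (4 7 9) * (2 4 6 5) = [0, 2, 4, 3, 7, 10, 5, 9, 8, 6, 1] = (1 2 4 7 9 6 5 10)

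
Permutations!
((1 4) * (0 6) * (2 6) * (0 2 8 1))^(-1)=(0 4 1 8)(2 6)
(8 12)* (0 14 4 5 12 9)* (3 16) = (0 14 4 5 12 8 9)(3 16) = [14, 1, 2, 16, 5, 12, 6, 7, 9, 0, 10, 11, 8, 13, 4, 15, 3]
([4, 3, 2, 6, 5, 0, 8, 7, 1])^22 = (0 4 5)(1 6)(3 8)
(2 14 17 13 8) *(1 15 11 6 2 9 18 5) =(1 15 11 6 2 14 17 13 8 9 18 5) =[0, 15, 14, 3, 4, 1, 2, 7, 9, 18, 10, 6, 12, 8, 17, 11, 16, 13, 5]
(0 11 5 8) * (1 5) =(0 11 1 5 8) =[11, 5, 2, 3, 4, 8, 6, 7, 0, 9, 10, 1]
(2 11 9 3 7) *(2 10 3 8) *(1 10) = (1 10 3 7)(2 11 9 8) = [0, 10, 11, 7, 4, 5, 6, 1, 2, 8, 3, 9]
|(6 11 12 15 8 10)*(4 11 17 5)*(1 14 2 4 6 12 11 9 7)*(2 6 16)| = 20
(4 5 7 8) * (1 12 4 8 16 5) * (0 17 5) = [17, 12, 2, 3, 1, 7, 6, 16, 8, 9, 10, 11, 4, 13, 14, 15, 0, 5] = (0 17 5 7 16)(1 12 4)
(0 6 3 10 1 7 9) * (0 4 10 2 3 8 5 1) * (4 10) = (0 6 8 5 1 7 9 10)(2 3) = [6, 7, 3, 2, 4, 1, 8, 9, 5, 10, 0]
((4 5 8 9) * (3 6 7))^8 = ((3 6 7)(4 5 8 9))^8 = (9)(3 7 6)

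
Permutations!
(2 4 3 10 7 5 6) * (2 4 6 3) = (2 6 4)(3 10 7 5) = [0, 1, 6, 10, 2, 3, 4, 5, 8, 9, 7]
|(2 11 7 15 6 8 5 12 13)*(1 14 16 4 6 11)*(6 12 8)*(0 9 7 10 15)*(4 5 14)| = |(0 9 7)(1 4 12 13 2)(5 8 14 16)(10 15 11)| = 60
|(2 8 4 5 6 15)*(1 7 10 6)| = 9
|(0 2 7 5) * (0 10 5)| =|(0 2 7)(5 10)| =6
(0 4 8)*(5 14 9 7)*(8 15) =(0 4 15 8)(5 14 9 7) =[4, 1, 2, 3, 15, 14, 6, 5, 0, 7, 10, 11, 12, 13, 9, 8]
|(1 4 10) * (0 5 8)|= 3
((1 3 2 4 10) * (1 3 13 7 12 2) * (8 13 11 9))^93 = (1 7 3 13 10 8 4 9 2 11 12)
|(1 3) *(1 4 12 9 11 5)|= 7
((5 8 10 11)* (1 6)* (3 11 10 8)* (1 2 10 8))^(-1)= ((1 6 2 10 8)(3 11 5))^(-1)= (1 8 10 2 6)(3 5 11)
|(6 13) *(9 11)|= |(6 13)(9 11)|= 2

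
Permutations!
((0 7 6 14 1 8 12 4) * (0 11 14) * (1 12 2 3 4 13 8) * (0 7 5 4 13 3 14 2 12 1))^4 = ((0 5 4 11 2 14 1)(3 13 8 12)(6 7))^4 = (0 2 5 14 4 1 11)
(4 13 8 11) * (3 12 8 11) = (3 12 8)(4 13 11) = [0, 1, 2, 12, 13, 5, 6, 7, 3, 9, 10, 4, 8, 11]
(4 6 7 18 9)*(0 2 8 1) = (0 2 8 1)(4 6 7 18 9) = [2, 0, 8, 3, 6, 5, 7, 18, 1, 4, 10, 11, 12, 13, 14, 15, 16, 17, 9]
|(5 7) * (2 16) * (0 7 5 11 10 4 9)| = |(0 7 11 10 4 9)(2 16)| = 6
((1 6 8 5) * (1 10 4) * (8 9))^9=(1 9 5 4 6 8 10)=((1 6 9 8 5 10 4))^9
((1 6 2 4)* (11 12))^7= (1 4 2 6)(11 12)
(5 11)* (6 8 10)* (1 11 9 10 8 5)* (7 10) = [0, 11, 2, 3, 4, 9, 5, 10, 8, 7, 6, 1] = (1 11)(5 9 7 10 6)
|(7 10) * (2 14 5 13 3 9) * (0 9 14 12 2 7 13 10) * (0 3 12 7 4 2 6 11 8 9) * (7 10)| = 36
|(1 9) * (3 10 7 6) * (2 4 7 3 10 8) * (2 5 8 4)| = 10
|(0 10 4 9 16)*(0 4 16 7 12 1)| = 8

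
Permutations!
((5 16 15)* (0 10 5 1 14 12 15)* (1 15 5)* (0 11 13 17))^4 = (0 12 13 1 16)(5 17 14 11 10)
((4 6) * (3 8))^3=((3 8)(4 6))^3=(3 8)(4 6)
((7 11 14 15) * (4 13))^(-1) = ((4 13)(7 11 14 15))^(-1) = (4 13)(7 15 14 11)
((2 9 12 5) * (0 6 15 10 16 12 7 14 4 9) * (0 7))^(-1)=(0 9 4 14 7 2 5 12 16 10 15 6)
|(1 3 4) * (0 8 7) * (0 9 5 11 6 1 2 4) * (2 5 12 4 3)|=12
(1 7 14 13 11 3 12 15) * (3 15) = [0, 7, 2, 12, 4, 5, 6, 14, 8, 9, 10, 15, 3, 11, 13, 1] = (1 7 14 13 11 15)(3 12)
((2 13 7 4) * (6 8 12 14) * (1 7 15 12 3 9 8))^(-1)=(1 6 14 12 15 13 2 4 7)(3 8 9)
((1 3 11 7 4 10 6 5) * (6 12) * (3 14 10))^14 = (1 10 6)(3 7)(4 11)(5 14 12) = ((1 14 10 12 6 5)(3 11 7 4))^14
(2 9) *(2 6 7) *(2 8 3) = (2 9 6 7 8 3) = [0, 1, 9, 2, 4, 5, 7, 8, 3, 6]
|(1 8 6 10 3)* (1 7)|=6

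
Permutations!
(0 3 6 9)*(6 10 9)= (0 3 10 9)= [3, 1, 2, 10, 4, 5, 6, 7, 8, 0, 9]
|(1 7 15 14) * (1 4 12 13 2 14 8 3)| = 5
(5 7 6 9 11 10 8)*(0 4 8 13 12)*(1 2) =(0 4 8 5 7 6 9 11 10 13 12)(1 2) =[4, 2, 1, 3, 8, 7, 9, 6, 5, 11, 13, 10, 0, 12]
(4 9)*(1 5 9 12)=[0, 5, 2, 3, 12, 9, 6, 7, 8, 4, 10, 11, 1]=(1 5 9 4 12)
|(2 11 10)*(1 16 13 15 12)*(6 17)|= |(1 16 13 15 12)(2 11 10)(6 17)|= 30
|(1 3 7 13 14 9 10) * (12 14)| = |(1 3 7 13 12 14 9 10)| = 8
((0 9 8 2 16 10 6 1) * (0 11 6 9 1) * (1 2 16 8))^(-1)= (0 6 11 1 9 10 16 8 2)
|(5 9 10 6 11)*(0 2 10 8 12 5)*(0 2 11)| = |(0 11 2 10 6)(5 9 8 12)| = 20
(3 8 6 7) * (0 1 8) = (0 1 8 6 7 3) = [1, 8, 2, 0, 4, 5, 7, 3, 6]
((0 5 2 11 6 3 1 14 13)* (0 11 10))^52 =(1 6 13)(3 11 14)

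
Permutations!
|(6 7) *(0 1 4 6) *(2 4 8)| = 7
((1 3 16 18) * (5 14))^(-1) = (1 18 16 3)(5 14)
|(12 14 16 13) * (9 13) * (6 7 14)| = |(6 7 14 16 9 13 12)| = 7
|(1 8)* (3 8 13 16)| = 5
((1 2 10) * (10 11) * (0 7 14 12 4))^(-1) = (0 4 12 14 7)(1 10 11 2)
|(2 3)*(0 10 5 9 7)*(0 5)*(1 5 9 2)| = 4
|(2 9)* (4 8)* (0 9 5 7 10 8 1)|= 9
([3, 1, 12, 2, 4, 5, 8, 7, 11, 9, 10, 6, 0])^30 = [2, 1, 0, 12, 4, 5, 6, 7, 8, 9, 10, 11, 3]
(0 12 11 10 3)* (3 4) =[12, 1, 2, 0, 3, 5, 6, 7, 8, 9, 4, 10, 11] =(0 12 11 10 4 3)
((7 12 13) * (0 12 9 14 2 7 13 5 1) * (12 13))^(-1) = ((0 13 12 5 1)(2 7 9 14))^(-1) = (0 1 5 12 13)(2 14 9 7)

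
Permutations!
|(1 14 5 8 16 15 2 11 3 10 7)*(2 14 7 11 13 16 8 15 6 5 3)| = |(1 7)(2 13 16 6 5 15 14 3 10 11)| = 10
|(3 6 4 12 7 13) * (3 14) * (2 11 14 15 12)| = 12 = |(2 11 14 3 6 4)(7 13 15 12)|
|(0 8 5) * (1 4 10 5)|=|(0 8 1 4 10 5)|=6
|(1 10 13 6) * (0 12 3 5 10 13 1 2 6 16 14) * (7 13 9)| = 22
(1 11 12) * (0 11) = (0 11 12 1) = [11, 0, 2, 3, 4, 5, 6, 7, 8, 9, 10, 12, 1]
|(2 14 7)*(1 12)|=6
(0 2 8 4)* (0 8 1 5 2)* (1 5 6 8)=(1 6 8 4)(2 5)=[0, 6, 5, 3, 1, 2, 8, 7, 4]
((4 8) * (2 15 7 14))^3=((2 15 7 14)(4 8))^3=(2 14 7 15)(4 8)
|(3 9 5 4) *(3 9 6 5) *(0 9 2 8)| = |(0 9 3 6 5 4 2 8)| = 8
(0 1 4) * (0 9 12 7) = (0 1 4 9 12 7) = [1, 4, 2, 3, 9, 5, 6, 0, 8, 12, 10, 11, 7]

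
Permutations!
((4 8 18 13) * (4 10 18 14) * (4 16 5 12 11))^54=((4 8 14 16 5 12 11)(10 18 13))^54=(18)(4 12 16 8 11 5 14)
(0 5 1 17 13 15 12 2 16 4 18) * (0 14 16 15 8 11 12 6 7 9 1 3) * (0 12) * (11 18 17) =(0 5 3 12 2 15 6 7 9 1 11)(4 17 13 8 18 14 16) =[5, 11, 15, 12, 17, 3, 7, 9, 18, 1, 10, 0, 2, 8, 16, 6, 4, 13, 14]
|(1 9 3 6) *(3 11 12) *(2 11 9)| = 6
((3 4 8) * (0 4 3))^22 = (0 4 8)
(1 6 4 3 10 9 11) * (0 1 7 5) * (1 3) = [3, 6, 2, 10, 1, 0, 4, 5, 8, 11, 9, 7] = (0 3 10 9 11 7 5)(1 6 4)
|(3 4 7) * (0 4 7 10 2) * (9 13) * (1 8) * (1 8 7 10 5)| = 8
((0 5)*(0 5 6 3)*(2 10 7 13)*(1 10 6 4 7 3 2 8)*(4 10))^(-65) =(13)(0 10 3)(2 6)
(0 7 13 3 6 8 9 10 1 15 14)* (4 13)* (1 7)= (0 1 15 14)(3 6 8 9 10 7 4 13)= [1, 15, 2, 6, 13, 5, 8, 4, 9, 10, 7, 11, 12, 3, 0, 14]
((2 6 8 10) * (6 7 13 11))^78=(2 7 13 11 6 8 10)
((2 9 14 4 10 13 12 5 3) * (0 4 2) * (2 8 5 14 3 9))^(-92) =((0 4 10 13 12 14 8 5 9 3))^(-92) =(0 9 8 12 10)(3 5 14 13 4)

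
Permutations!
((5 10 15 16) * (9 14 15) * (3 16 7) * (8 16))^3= ((3 8 16 5 10 9 14 15 7))^3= (3 5 14)(7 16 9)(8 10 15)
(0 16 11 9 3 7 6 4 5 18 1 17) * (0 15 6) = (0 16 11 9 3 7)(1 17 15 6 4 5 18) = [16, 17, 2, 7, 5, 18, 4, 0, 8, 3, 10, 9, 12, 13, 14, 6, 11, 15, 1]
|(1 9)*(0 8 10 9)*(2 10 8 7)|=6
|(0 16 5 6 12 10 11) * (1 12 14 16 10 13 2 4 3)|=|(0 10 11)(1 12 13 2 4 3)(5 6 14 16)|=12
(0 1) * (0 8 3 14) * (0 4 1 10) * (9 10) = [9, 8, 2, 14, 1, 5, 6, 7, 3, 10, 0, 11, 12, 13, 4] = (0 9 10)(1 8 3 14 4)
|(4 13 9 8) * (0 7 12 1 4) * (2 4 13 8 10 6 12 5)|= |(0 7 5 2 4 8)(1 13 9 10 6 12)|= 6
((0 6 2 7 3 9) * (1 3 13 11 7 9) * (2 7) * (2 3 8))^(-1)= ((0 6 7 13 11 3 1 8 2 9))^(-1)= (0 9 2 8 1 3 11 13 7 6)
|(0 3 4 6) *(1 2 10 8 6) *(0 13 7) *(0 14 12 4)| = |(0 3)(1 2 10 8 6 13 7 14 12 4)| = 10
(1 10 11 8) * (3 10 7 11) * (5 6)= (1 7 11 8)(3 10)(5 6)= [0, 7, 2, 10, 4, 6, 5, 11, 1, 9, 3, 8]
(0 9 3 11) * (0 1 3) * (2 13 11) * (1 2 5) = [9, 3, 13, 5, 4, 1, 6, 7, 8, 0, 10, 2, 12, 11] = (0 9)(1 3 5)(2 13 11)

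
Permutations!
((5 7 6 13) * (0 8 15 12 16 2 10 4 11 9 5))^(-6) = (0 11 15 5 16 6 10)(2 13 4 8 9 12 7)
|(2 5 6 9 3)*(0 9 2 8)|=|(0 9 3 8)(2 5 6)|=12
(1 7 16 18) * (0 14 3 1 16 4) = [14, 7, 2, 1, 0, 5, 6, 4, 8, 9, 10, 11, 12, 13, 3, 15, 18, 17, 16] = (0 14 3 1 7 4)(16 18)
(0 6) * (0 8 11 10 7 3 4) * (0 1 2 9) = (0 6 8 11 10 7 3 4 1 2 9) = [6, 2, 9, 4, 1, 5, 8, 3, 11, 0, 7, 10]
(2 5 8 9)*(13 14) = (2 5 8 9)(13 14) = [0, 1, 5, 3, 4, 8, 6, 7, 9, 2, 10, 11, 12, 14, 13]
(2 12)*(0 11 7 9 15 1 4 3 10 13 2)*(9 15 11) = (0 9 11 7 15 1 4 3 10 13 2 12) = [9, 4, 12, 10, 3, 5, 6, 15, 8, 11, 13, 7, 0, 2, 14, 1]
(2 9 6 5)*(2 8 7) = (2 9 6 5 8 7) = [0, 1, 9, 3, 4, 8, 5, 2, 7, 6]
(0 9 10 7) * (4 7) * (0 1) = (0 9 10 4 7 1) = [9, 0, 2, 3, 7, 5, 6, 1, 8, 10, 4]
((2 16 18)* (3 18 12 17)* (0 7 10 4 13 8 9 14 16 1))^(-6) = (0 12 4 18 9)(1 16 10 3 8)(2 14 7 17 13)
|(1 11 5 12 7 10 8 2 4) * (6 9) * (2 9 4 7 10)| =18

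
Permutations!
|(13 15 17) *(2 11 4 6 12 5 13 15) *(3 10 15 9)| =35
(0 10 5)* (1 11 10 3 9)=(0 3 9 1 11 10 5)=[3, 11, 2, 9, 4, 0, 6, 7, 8, 1, 5, 10]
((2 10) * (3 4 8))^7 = (2 10)(3 4 8)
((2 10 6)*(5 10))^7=((2 5 10 6))^7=(2 6 10 5)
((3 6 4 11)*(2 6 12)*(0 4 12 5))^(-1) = (0 5 3 11 4)(2 12 6)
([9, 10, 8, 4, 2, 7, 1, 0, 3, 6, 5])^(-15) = [7, 6, 8, 4, 2, 10, 9, 5, 3, 0, 1]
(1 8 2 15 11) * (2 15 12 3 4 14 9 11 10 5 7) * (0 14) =[14, 8, 12, 4, 0, 7, 6, 2, 15, 11, 5, 1, 3, 13, 9, 10] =(0 14 9 11 1 8 15 10 5 7 2 12 3 4)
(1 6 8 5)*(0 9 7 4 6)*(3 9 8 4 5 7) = (0 8 7 5 1)(3 9)(4 6) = [8, 0, 2, 9, 6, 1, 4, 5, 7, 3]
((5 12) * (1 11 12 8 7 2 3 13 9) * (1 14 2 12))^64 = (2 14 9 13 3)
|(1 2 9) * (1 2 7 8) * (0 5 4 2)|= |(0 5 4 2 9)(1 7 8)|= 15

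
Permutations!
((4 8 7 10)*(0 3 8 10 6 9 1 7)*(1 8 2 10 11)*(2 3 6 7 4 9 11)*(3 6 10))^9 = (0 10 9 8)(1 3)(2 11)(4 6) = ((0 10 9 8)(1 4 2 3 6 11))^9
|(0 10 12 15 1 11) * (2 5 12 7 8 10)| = |(0 2 5 12 15 1 11)(7 8 10)| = 21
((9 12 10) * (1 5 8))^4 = ((1 5 8)(9 12 10))^4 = (1 5 8)(9 12 10)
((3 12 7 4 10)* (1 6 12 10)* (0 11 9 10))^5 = (12)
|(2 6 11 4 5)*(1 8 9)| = 15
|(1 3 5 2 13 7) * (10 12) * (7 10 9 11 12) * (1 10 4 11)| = |(1 3 5 2 13 4 11 12 9)(7 10)| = 18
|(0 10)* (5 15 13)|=6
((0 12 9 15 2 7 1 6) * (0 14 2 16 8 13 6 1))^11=((0 12 9 15 16 8 13 6 14 2 7))^11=(16)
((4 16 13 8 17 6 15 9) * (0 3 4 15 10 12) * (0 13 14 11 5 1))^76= ((0 3 4 16 14 11 5 1)(6 10 12 13 8 17)(9 15))^76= (0 14)(1 16)(3 11)(4 5)(6 8 12)(10 17 13)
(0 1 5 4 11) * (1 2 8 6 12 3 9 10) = (0 2 8 6 12 3 9 10 1 5 4 11) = [2, 5, 8, 9, 11, 4, 12, 7, 6, 10, 1, 0, 3]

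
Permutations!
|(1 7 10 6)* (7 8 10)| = |(1 8 10 6)| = 4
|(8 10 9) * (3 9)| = 4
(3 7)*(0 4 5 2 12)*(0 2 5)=[4, 1, 12, 7, 0, 5, 6, 3, 8, 9, 10, 11, 2]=(0 4)(2 12)(3 7)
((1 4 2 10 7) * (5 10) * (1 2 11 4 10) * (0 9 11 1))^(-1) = (0 5 2 7 10 1 4 11 9)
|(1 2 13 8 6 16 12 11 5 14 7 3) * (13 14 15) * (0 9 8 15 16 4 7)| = |(0 9 8 6 4 7 3 1 2 14)(5 16 12 11)(13 15)| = 20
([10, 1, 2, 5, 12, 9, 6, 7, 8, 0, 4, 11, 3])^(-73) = [3, 1, 2, 10, 9, 4, 6, 7, 8, 12, 5, 11, 0]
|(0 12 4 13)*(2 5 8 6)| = 4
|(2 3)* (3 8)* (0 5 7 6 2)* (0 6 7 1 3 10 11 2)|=20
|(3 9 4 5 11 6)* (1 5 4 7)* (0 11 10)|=|(0 11 6 3 9 7 1 5 10)|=9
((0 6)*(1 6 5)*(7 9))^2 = (9)(0 1)(5 6)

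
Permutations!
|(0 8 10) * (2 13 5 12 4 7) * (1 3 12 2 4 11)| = 12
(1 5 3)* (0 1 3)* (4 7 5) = (0 1 4 7 5) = [1, 4, 2, 3, 7, 0, 6, 5]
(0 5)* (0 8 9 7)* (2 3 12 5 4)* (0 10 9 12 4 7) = (0 7 10 9)(2 3 4)(5 8 12) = [7, 1, 3, 4, 2, 8, 6, 10, 12, 0, 9, 11, 5]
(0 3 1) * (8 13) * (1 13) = (0 3 13 8 1) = [3, 0, 2, 13, 4, 5, 6, 7, 1, 9, 10, 11, 12, 8]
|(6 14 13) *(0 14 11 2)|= 6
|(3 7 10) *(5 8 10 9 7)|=4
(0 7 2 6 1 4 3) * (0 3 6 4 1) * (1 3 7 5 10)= [5, 3, 4, 7, 6, 10, 0, 2, 8, 9, 1]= (0 5 10 1 3 7 2 4 6)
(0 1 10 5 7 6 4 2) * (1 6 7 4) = (0 6 1 10 5 4 2) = [6, 10, 0, 3, 2, 4, 1, 7, 8, 9, 5]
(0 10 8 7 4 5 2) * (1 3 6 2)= (0 10 8 7 4 5 1 3 6 2)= [10, 3, 0, 6, 5, 1, 2, 4, 7, 9, 8]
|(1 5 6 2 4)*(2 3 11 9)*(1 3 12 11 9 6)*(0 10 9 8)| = 42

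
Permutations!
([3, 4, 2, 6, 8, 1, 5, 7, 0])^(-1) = (0 8 4 1 5 6 3)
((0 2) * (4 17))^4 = (17)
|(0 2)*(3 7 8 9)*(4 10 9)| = 6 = |(0 2)(3 7 8 4 10 9)|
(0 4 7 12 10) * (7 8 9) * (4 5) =(0 5 4 8 9 7 12 10) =[5, 1, 2, 3, 8, 4, 6, 12, 9, 7, 0, 11, 10]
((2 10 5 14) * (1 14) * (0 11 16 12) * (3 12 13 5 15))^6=(0 14)(1 12)(2 11)(3 5)(10 16)(13 15)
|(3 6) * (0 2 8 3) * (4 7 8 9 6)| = |(0 2 9 6)(3 4 7 8)| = 4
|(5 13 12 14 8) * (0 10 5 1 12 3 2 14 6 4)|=12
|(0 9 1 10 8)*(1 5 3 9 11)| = 15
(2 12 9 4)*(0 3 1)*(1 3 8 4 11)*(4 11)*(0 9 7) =[8, 9, 12, 3, 2, 5, 6, 0, 11, 4, 10, 1, 7] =(0 8 11 1 9 4 2 12 7)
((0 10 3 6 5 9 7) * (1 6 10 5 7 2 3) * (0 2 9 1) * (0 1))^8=((0 5)(1 6 7 2 3 10))^8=(1 7 3)(2 10 6)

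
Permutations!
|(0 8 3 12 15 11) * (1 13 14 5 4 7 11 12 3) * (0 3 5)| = |(0 8 1 13 14)(3 5 4 7 11)(12 15)| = 10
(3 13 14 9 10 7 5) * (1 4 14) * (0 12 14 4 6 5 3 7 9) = (0 12 14)(1 6 5 7 3 13)(9 10) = [12, 6, 2, 13, 4, 7, 5, 3, 8, 10, 9, 11, 14, 1, 0]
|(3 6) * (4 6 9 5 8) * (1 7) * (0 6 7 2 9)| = 21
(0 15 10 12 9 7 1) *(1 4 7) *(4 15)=(0 4 7 15 10 12 9 1)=[4, 0, 2, 3, 7, 5, 6, 15, 8, 1, 12, 11, 9, 13, 14, 10]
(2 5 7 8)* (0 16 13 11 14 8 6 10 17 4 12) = (0 16 13 11 14 8 2 5 7 6 10 17 4 12) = [16, 1, 5, 3, 12, 7, 10, 6, 2, 9, 17, 14, 0, 11, 8, 15, 13, 4]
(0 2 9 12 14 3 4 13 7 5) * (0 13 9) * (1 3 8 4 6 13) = [2, 3, 0, 6, 9, 1, 13, 5, 4, 12, 10, 11, 14, 7, 8] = (0 2)(1 3 6 13 7 5)(4 9 12 14 8)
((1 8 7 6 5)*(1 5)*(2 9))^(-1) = (1 6 7 8)(2 9)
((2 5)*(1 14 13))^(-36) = ((1 14 13)(2 5))^(-36) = (14)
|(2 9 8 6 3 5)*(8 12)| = 7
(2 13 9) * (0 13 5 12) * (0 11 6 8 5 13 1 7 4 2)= (0 1 7 4 2 13 9)(5 12 11 6 8)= [1, 7, 13, 3, 2, 12, 8, 4, 5, 0, 10, 6, 11, 9]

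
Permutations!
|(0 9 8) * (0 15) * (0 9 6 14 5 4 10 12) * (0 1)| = 24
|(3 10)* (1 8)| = |(1 8)(3 10)| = 2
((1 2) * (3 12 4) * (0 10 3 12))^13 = (0 10 3)(1 2)(4 12)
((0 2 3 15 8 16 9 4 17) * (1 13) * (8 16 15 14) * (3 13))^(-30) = (0 8)(1 9)(2 15)(3 4)(13 16)(14 17)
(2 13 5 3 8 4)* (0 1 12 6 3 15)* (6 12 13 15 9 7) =[1, 13, 15, 8, 2, 9, 3, 6, 4, 7, 10, 11, 12, 5, 14, 0] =(0 1 13 5 9 7 6 3 8 4 2 15)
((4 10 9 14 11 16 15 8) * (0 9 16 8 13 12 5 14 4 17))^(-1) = (0 17 8 11 14 5 12 13 15 16 10 4 9)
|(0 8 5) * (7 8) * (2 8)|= |(0 7 2 8 5)|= 5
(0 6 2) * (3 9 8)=(0 6 2)(3 9 8)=[6, 1, 0, 9, 4, 5, 2, 7, 3, 8]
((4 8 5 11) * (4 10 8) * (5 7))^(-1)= (5 7 8 10 11)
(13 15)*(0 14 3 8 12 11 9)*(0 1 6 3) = (0 14)(1 6 3 8 12 11 9)(13 15) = [14, 6, 2, 8, 4, 5, 3, 7, 12, 1, 10, 9, 11, 15, 0, 13]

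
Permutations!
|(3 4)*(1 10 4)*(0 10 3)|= |(0 10 4)(1 3)|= 6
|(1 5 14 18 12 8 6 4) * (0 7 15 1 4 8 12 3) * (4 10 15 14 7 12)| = 22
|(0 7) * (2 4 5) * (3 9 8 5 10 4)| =|(0 7)(2 3 9 8 5)(4 10)| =10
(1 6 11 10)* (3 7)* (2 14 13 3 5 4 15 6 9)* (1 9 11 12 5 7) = (1 11 10 9 2 14 13 3)(4 15 6 12 5) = [0, 11, 14, 1, 15, 4, 12, 7, 8, 2, 9, 10, 5, 3, 13, 6]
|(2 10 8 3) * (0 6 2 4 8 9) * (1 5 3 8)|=|(0 6 2 10 9)(1 5 3 4)|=20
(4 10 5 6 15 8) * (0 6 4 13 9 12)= (0 6 15 8 13 9 12)(4 10 5)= [6, 1, 2, 3, 10, 4, 15, 7, 13, 12, 5, 11, 0, 9, 14, 8]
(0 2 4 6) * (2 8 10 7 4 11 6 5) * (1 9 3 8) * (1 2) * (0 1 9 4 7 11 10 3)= (0 2 10 11 6 1 4 5 9)(3 8)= [2, 4, 10, 8, 5, 9, 1, 7, 3, 0, 11, 6]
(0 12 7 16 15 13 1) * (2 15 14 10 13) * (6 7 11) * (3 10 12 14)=[14, 0, 15, 10, 4, 5, 7, 16, 8, 9, 13, 6, 11, 1, 12, 2, 3]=(0 14 12 11 6 7 16 3 10 13 1)(2 15)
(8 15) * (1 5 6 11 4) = (1 5 6 11 4)(8 15) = [0, 5, 2, 3, 1, 6, 11, 7, 15, 9, 10, 4, 12, 13, 14, 8]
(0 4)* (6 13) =(0 4)(6 13) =[4, 1, 2, 3, 0, 5, 13, 7, 8, 9, 10, 11, 12, 6]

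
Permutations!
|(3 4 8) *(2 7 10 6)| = 12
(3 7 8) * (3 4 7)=(4 7 8)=[0, 1, 2, 3, 7, 5, 6, 8, 4]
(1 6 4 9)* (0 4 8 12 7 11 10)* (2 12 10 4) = (0 2 12 7 11 4 9 1 6 8 10) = [2, 6, 12, 3, 9, 5, 8, 11, 10, 1, 0, 4, 7]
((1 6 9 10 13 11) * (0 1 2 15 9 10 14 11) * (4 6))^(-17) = ((0 1 4 6 10 13)(2 15 9 14 11))^(-17) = (0 1 4 6 10 13)(2 14 15 11 9)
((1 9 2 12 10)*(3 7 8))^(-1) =((1 9 2 12 10)(3 7 8))^(-1) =(1 10 12 2 9)(3 8 7)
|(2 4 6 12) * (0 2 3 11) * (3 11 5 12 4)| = 6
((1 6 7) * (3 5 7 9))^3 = ((1 6 9 3 5 7))^3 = (1 3)(5 6)(7 9)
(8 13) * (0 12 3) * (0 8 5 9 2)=(0 12 3 8 13 5 9 2)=[12, 1, 0, 8, 4, 9, 6, 7, 13, 2, 10, 11, 3, 5]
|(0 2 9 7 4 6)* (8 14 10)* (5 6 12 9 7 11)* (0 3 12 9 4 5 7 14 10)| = 24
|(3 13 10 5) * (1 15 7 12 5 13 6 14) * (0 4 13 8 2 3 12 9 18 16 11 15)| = |(0 4 13 10 8 2 3 6 14 1)(5 12)(7 9 18 16 11 15)| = 30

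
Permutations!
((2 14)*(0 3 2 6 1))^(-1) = ((0 3 2 14 6 1))^(-1) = (0 1 6 14 2 3)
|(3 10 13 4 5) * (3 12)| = 6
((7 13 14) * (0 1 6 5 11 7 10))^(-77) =((0 1 6 5 11 7 13 14 10))^(-77) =(0 11 10 5 14 6 13 1 7)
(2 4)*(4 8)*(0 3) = (0 3)(2 8 4) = [3, 1, 8, 0, 2, 5, 6, 7, 4]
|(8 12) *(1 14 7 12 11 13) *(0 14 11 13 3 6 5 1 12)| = |(0 14 7)(1 11 3 6 5)(8 13 12)| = 15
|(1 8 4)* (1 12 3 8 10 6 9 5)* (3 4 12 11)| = 5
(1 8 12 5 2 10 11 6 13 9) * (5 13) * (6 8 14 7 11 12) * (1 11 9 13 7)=(1 14)(2 10 12 7 9 11 8 6 5)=[0, 14, 10, 3, 4, 2, 5, 9, 6, 11, 12, 8, 7, 13, 1]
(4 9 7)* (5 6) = (4 9 7)(5 6) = [0, 1, 2, 3, 9, 6, 5, 4, 8, 7]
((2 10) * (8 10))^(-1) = ((2 8 10))^(-1) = (2 10 8)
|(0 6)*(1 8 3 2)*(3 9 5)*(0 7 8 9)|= 20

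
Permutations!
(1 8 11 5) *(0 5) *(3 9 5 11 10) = (0 11)(1 8 10 3 9 5) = [11, 8, 2, 9, 4, 1, 6, 7, 10, 5, 3, 0]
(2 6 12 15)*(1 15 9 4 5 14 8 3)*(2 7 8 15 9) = (1 9 4 5 14 15 7 8 3)(2 6 12) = [0, 9, 6, 1, 5, 14, 12, 8, 3, 4, 10, 11, 2, 13, 15, 7]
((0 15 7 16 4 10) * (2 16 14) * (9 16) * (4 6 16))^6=(16)(0 4 2 7)(9 14 15 10)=((0 15 7 14 2 9 4 10)(6 16))^6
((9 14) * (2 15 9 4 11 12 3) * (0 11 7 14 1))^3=(0 3 9 11 2 1 12 15)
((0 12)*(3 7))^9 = ((0 12)(3 7))^9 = (0 12)(3 7)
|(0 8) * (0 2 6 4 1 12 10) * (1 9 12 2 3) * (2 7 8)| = 28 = |(0 2 6 4 9 12 10)(1 7 8 3)|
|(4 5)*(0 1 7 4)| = |(0 1 7 4 5)| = 5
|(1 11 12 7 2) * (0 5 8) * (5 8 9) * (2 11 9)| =12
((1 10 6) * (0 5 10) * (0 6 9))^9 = (0 5 10 9)(1 6)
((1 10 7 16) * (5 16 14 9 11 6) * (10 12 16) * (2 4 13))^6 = ((1 12 16)(2 4 13)(5 10 7 14 9 11 6))^6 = (16)(5 6 11 9 14 7 10)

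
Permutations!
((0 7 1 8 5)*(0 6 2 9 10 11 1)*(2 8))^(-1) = ((0 7)(1 2 9 10 11)(5 6 8))^(-1) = (0 7)(1 11 10 9 2)(5 8 6)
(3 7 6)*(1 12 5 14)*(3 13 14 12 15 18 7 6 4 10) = (1 15 18 7 4 10 3 6 13 14)(5 12) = [0, 15, 2, 6, 10, 12, 13, 4, 8, 9, 3, 11, 5, 14, 1, 18, 16, 17, 7]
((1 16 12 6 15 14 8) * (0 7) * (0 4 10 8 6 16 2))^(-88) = (16)(0 10 2 4 1 7 8)(6 14 15) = ((0 7 4 10 8 1 2)(6 15 14)(12 16))^(-88)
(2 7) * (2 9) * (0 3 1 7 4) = (0 3 1 7 9 2 4) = [3, 7, 4, 1, 0, 5, 6, 9, 8, 2]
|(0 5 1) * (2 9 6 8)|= |(0 5 1)(2 9 6 8)|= 12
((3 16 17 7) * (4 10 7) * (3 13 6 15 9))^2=(3 17 10 13 15)(4 7 6 9 16)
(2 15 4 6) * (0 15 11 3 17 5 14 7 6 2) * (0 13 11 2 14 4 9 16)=(0 15 9 16)(3 17 5 4 14 7 6 13 11)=[15, 1, 2, 17, 14, 4, 13, 6, 8, 16, 10, 3, 12, 11, 7, 9, 0, 5]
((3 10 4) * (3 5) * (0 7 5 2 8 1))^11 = (0 5 10 2 1 7 3 4 8)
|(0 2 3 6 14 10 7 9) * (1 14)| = 9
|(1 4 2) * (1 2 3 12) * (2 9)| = |(1 4 3 12)(2 9)| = 4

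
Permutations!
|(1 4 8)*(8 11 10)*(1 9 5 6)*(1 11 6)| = |(1 4 6 11 10 8 9 5)| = 8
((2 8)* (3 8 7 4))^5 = ((2 7 4 3 8))^5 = (8)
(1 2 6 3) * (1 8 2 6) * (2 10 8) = [0, 6, 1, 2, 4, 5, 3, 7, 10, 9, 8] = (1 6 3 2)(8 10)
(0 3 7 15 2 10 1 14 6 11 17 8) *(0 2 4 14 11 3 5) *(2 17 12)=(0 5)(1 11 12 2 10)(3 7 15 4 14 6)(8 17)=[5, 11, 10, 7, 14, 0, 3, 15, 17, 9, 1, 12, 2, 13, 6, 4, 16, 8]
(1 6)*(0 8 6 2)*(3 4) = [8, 2, 0, 4, 3, 5, 1, 7, 6] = (0 8 6 1 2)(3 4)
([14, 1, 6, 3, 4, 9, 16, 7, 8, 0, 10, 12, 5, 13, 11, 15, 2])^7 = (0 14 11 12 5 9)(2 6 16)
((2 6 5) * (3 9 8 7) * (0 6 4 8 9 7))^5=((9)(0 6 5 2 4 8)(3 7))^5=(9)(0 8 4 2 5 6)(3 7)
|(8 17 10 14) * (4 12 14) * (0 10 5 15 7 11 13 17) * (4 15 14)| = 10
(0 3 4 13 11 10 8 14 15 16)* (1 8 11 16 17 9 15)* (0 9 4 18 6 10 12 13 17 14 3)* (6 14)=(1 8 3 18 14)(4 17)(6 10 11 12 13 16 9 15)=[0, 8, 2, 18, 17, 5, 10, 7, 3, 15, 11, 12, 13, 16, 1, 6, 9, 4, 14]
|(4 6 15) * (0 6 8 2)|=6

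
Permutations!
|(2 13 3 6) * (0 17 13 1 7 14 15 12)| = 11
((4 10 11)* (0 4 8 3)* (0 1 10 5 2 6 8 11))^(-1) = (11)(0 10 1 3 8 6 2 5 4)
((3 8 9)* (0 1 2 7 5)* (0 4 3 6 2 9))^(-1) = ((0 1 9 6 2 7 5 4 3 8))^(-1) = (0 8 3 4 5 7 2 6 9 1)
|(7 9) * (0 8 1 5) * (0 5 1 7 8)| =|(7 9 8)| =3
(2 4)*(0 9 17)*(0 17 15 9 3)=(17)(0 3)(2 4)(9 15)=[3, 1, 4, 0, 2, 5, 6, 7, 8, 15, 10, 11, 12, 13, 14, 9, 16, 17]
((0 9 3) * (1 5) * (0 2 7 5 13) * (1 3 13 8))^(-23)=(0 9 13)(1 8)(2 7 5 3)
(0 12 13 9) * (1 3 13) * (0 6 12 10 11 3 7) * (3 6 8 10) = (0 3 13 9 8 10 11 6 12 1 7) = [3, 7, 2, 13, 4, 5, 12, 0, 10, 8, 11, 6, 1, 9]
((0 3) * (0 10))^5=(0 10 3)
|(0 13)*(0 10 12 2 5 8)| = 7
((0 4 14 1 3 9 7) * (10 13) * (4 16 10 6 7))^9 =(0 13)(1 14 4 9 3)(6 16)(7 10) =((0 16 10 13 6 7)(1 3 9 4 14))^9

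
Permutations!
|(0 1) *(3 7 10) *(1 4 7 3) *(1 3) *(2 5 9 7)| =|(0 4 2 5 9 7 10 3 1)| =9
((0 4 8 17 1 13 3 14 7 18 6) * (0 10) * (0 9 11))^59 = (0 17 3 18 9 4 1 14 6 11 8 13 7 10)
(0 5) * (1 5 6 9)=[6, 5, 2, 3, 4, 0, 9, 7, 8, 1]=(0 6 9 1 5)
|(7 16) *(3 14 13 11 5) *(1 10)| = |(1 10)(3 14 13 11 5)(7 16)| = 10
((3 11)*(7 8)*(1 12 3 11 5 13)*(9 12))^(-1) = (1 13 5 3 12 9)(7 8)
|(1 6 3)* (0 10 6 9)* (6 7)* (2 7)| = 8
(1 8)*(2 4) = [0, 8, 4, 3, 2, 5, 6, 7, 1] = (1 8)(2 4)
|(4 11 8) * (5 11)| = |(4 5 11 8)| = 4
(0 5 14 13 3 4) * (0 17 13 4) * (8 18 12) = (0 5 14 4 17 13 3)(8 18 12) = [5, 1, 2, 0, 17, 14, 6, 7, 18, 9, 10, 11, 8, 3, 4, 15, 16, 13, 12]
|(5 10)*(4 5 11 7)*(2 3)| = 10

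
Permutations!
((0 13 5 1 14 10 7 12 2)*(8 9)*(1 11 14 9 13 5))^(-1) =(0 2 12 7 10 14 11 5)(1 13 8 9)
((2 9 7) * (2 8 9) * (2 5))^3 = ((2 5)(7 8 9))^3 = (9)(2 5)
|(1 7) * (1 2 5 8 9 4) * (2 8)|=|(1 7 8 9 4)(2 5)|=10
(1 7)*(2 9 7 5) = (1 5 2 9 7) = [0, 5, 9, 3, 4, 2, 6, 1, 8, 7]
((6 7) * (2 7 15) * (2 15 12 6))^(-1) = (15)(2 7)(6 12)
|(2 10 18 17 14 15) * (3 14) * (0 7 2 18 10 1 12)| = 5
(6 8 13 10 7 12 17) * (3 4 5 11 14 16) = (3 4 5 11 14 16)(6 8 13 10 7 12 17) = [0, 1, 2, 4, 5, 11, 8, 12, 13, 9, 7, 14, 17, 10, 16, 15, 3, 6]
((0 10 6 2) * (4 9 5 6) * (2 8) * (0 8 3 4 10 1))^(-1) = ((10)(0 1)(2 8)(3 4 9 5 6))^(-1) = (10)(0 1)(2 8)(3 6 5 9 4)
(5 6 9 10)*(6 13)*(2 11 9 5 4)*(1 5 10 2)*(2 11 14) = (1 5 13 6 10 4)(2 14)(9 11) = [0, 5, 14, 3, 1, 13, 10, 7, 8, 11, 4, 9, 12, 6, 2]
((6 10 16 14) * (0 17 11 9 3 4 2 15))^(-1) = (0 15 2 4 3 9 11 17)(6 14 16 10)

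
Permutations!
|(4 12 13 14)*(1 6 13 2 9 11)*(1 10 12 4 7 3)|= |(1 6 13 14 7 3)(2 9 11 10 12)|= 30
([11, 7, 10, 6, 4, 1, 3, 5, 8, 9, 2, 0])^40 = [0, 7, 2, 3, 4, 1, 6, 5, 8, 9, 10, 11]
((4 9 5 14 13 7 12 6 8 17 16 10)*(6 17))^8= (4 16 12 13 5)(7 14 9 10 17)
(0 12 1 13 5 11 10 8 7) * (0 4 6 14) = (0 12 1 13 5 11 10 8 7 4 6 14) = [12, 13, 2, 3, 6, 11, 14, 4, 7, 9, 8, 10, 1, 5, 0]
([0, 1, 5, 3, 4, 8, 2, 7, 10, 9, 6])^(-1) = (2 6 10 8 5)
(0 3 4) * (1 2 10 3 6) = (0 6 1 2 10 3 4) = [6, 2, 10, 4, 0, 5, 1, 7, 8, 9, 3]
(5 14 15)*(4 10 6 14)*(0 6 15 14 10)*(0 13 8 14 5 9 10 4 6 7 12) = (0 7 12)(4 13 8 14 5 6)(9 10 15) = [7, 1, 2, 3, 13, 6, 4, 12, 14, 10, 15, 11, 0, 8, 5, 9]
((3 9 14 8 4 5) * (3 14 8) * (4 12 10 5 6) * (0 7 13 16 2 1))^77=(0 1 2 16 13 7)(4 6)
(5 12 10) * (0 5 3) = (0 5 12 10 3) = [5, 1, 2, 0, 4, 12, 6, 7, 8, 9, 3, 11, 10]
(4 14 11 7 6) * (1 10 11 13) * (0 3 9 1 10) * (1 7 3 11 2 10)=(0 11 3 9 7 6 4 14 13 1)(2 10)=[11, 0, 10, 9, 14, 5, 4, 6, 8, 7, 2, 3, 12, 1, 13]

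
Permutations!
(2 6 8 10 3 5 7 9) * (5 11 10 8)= (2 6 5 7 9)(3 11 10)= [0, 1, 6, 11, 4, 7, 5, 9, 8, 2, 3, 10]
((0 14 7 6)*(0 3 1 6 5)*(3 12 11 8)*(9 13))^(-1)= ((0 14 7 5)(1 6 12 11 8 3)(9 13))^(-1)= (0 5 7 14)(1 3 8 11 12 6)(9 13)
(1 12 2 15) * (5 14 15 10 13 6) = (1 12 2 10 13 6 5 14 15) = [0, 12, 10, 3, 4, 14, 5, 7, 8, 9, 13, 11, 2, 6, 15, 1]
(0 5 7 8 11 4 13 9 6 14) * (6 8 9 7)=[5, 1, 2, 3, 13, 6, 14, 9, 11, 8, 10, 4, 12, 7, 0]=(0 5 6 14)(4 13 7 9 8 11)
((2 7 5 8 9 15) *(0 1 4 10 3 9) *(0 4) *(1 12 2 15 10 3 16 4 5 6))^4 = (0 6 2)(1 7 12)(3 4 16 10 9)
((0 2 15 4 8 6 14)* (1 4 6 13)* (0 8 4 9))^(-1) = (0 9 1 13 8 14 6 15 2)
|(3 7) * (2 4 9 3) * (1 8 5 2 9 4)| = |(1 8 5 2)(3 7 9)| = 12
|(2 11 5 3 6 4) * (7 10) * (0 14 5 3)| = 30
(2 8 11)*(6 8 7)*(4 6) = [0, 1, 7, 3, 6, 5, 8, 4, 11, 9, 10, 2] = (2 7 4 6 8 11)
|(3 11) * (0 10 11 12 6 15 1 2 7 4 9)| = 12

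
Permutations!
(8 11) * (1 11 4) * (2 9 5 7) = (1 11 8 4)(2 9 5 7) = [0, 11, 9, 3, 1, 7, 6, 2, 4, 5, 10, 8]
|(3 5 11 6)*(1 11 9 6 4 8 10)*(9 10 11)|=|(1 9 6 3 5 10)(4 8 11)|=6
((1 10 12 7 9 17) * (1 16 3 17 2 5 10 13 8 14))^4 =(2 7 10)(3 17 16)(5 9 12)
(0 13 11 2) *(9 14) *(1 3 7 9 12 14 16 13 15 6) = [15, 3, 0, 7, 4, 5, 1, 9, 8, 16, 10, 2, 14, 11, 12, 6, 13] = (0 15 6 1 3 7 9 16 13 11 2)(12 14)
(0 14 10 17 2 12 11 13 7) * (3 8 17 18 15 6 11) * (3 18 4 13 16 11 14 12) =(0 12 18 15 6 14 10 4 13 7)(2 3 8 17)(11 16) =[12, 1, 3, 8, 13, 5, 14, 0, 17, 9, 4, 16, 18, 7, 10, 6, 11, 2, 15]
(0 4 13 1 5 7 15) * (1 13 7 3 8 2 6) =[4, 5, 6, 8, 7, 3, 1, 15, 2, 9, 10, 11, 12, 13, 14, 0] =(0 4 7 15)(1 5 3 8 2 6)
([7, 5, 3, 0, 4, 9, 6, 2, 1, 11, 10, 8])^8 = [0, 11, 2, 3, 4, 8, 6, 7, 9, 1, 10, 5]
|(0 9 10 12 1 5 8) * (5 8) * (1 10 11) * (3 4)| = 10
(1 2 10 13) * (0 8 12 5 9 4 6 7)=(0 8 12 5 9 4 6 7)(1 2 10 13)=[8, 2, 10, 3, 6, 9, 7, 0, 12, 4, 13, 11, 5, 1]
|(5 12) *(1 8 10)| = 6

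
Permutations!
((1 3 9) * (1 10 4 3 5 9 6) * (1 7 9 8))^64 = ((1 5 8)(3 6 7 9 10 4))^64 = (1 5 8)(3 10 7)(4 9 6)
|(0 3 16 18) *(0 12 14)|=6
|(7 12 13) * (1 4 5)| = |(1 4 5)(7 12 13)| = 3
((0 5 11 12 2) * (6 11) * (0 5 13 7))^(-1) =((0 13 7)(2 5 6 11 12))^(-1) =(0 7 13)(2 12 11 6 5)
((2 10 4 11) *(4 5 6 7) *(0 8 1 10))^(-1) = (0 2 11 4 7 6 5 10 1 8)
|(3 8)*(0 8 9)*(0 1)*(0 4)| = |(0 8 3 9 1 4)| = 6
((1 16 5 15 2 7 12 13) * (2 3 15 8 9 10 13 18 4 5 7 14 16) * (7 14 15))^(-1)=(1 13 10 9 8 5 4 18 12 7 3 15 2)(14 16)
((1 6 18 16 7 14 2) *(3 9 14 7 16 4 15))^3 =(1 4 9)(2 18 3)(6 15 14)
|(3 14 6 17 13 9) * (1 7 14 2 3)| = 14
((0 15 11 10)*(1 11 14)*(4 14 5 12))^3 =((0 15 5 12 4 14 1 11 10))^3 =(0 12 1)(4 11 15)(5 14 10)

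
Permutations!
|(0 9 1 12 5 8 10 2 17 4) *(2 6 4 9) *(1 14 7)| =|(0 2 17 9 14 7 1 12 5 8 10 6 4)| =13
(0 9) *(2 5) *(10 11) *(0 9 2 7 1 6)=(0 2 5 7 1 6)(10 11)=[2, 6, 5, 3, 4, 7, 0, 1, 8, 9, 11, 10]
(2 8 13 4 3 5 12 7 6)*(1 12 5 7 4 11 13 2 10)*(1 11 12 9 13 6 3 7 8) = [0, 9, 1, 8, 7, 5, 10, 3, 2, 13, 11, 6, 4, 12] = (1 9 13 12 4 7 3 8 2)(6 10 11)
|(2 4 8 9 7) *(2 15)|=6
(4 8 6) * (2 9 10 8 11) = [0, 1, 9, 3, 11, 5, 4, 7, 6, 10, 8, 2] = (2 9 10 8 6 4 11)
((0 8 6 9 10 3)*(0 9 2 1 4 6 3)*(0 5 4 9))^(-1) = ((0 8 3)(1 9 10 5 4 6 2))^(-1) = (0 3 8)(1 2 6 4 5 10 9)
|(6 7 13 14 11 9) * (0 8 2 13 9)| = 6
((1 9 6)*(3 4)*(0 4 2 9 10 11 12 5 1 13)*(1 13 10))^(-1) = ((0 4 3 2 9 6 10 11 12 5 13))^(-1) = (0 13 5 12 11 10 6 9 2 3 4)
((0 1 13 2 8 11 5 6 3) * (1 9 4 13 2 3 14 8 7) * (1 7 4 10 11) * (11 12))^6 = ((0 9 10 12 11 5 6 14 8 1 2 4 13 3))^6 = (0 6 13 11 2 10 8)(1 9 14 3 5 4 12)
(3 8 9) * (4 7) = (3 8 9)(4 7) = [0, 1, 2, 8, 7, 5, 6, 4, 9, 3]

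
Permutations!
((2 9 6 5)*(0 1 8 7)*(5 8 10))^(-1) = ((0 1 10 5 2 9 6 8 7))^(-1) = (0 7 8 6 9 2 5 10 1)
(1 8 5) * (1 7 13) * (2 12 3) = (1 8 5 7 13)(2 12 3) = [0, 8, 12, 2, 4, 7, 6, 13, 5, 9, 10, 11, 3, 1]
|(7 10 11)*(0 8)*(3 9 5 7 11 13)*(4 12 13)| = 8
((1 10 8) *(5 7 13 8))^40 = ((1 10 5 7 13 8))^40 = (1 13 5)(7 10 8)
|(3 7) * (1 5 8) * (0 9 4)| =6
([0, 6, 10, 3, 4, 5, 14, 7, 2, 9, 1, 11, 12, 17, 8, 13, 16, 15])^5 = [0, 10, 8, 3, 4, 5, 1, 7, 14, 9, 2, 11, 12, 15, 6, 17, 16, 13]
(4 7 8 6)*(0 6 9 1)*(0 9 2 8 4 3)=(0 6 3)(1 9)(2 8)(4 7)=[6, 9, 8, 0, 7, 5, 3, 4, 2, 1]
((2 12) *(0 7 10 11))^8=((0 7 10 11)(2 12))^8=(12)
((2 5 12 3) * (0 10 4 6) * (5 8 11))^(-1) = ((0 10 4 6)(2 8 11 5 12 3))^(-1) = (0 6 4 10)(2 3 12 5 11 8)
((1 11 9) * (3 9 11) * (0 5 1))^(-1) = ((11)(0 5 1 3 9))^(-1) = (11)(0 9 3 1 5)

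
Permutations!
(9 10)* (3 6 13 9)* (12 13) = [0, 1, 2, 6, 4, 5, 12, 7, 8, 10, 3, 11, 13, 9] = (3 6 12 13 9 10)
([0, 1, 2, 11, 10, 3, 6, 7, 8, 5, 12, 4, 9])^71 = [0, 1, 2, 11, 10, 3, 6, 7, 8, 5, 12, 4, 9]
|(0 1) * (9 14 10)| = |(0 1)(9 14 10)| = 6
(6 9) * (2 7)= (2 7)(6 9)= [0, 1, 7, 3, 4, 5, 9, 2, 8, 6]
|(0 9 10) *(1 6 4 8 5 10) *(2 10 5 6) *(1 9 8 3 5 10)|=14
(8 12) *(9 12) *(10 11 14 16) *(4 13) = (4 13)(8 9 12)(10 11 14 16) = [0, 1, 2, 3, 13, 5, 6, 7, 9, 12, 11, 14, 8, 4, 16, 15, 10]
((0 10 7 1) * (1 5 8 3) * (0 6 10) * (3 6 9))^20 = ((1 9 3)(5 8 6 10 7))^20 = (10)(1 3 9)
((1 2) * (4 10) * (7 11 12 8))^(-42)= ((1 2)(4 10)(7 11 12 8))^(-42)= (7 12)(8 11)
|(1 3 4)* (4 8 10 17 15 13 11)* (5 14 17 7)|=|(1 3 8 10 7 5 14 17 15 13 11 4)|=12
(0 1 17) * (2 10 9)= [1, 17, 10, 3, 4, 5, 6, 7, 8, 2, 9, 11, 12, 13, 14, 15, 16, 0]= (0 1 17)(2 10 9)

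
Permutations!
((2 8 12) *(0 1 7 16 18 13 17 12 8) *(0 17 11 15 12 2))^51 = ((0 1 7 16 18 13 11 15 12)(2 17))^51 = (0 11 16)(1 15 18)(2 17)(7 12 13)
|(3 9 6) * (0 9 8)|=|(0 9 6 3 8)|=5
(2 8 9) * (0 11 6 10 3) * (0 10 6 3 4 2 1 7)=[11, 7, 8, 10, 2, 5, 6, 0, 9, 1, 4, 3]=(0 11 3 10 4 2 8 9 1 7)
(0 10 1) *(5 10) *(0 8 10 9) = [5, 8, 2, 3, 4, 9, 6, 7, 10, 0, 1] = (0 5 9)(1 8 10)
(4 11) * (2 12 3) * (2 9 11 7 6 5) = (2 12 3 9 11 4 7 6 5) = [0, 1, 12, 9, 7, 2, 5, 6, 8, 11, 10, 4, 3]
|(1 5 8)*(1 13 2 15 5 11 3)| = 15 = |(1 11 3)(2 15 5 8 13)|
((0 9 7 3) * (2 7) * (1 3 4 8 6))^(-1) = (0 3 1 6 8 4 7 2 9)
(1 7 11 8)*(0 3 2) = (0 3 2)(1 7 11 8) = [3, 7, 0, 2, 4, 5, 6, 11, 1, 9, 10, 8]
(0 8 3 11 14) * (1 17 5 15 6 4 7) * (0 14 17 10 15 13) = (0 8 3 11 17 5 13)(1 10 15 6 4 7) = [8, 10, 2, 11, 7, 13, 4, 1, 3, 9, 15, 17, 12, 0, 14, 6, 16, 5]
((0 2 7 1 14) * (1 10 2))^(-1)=((0 1 14)(2 7 10))^(-1)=(0 14 1)(2 10 7)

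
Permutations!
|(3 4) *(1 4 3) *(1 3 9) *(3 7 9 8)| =|(1 4 7 9)(3 8)| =4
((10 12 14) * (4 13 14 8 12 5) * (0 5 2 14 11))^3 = (14)(0 13 5 11 4)(8 12)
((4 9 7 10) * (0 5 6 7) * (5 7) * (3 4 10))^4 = (10)(0 9 4 3 7)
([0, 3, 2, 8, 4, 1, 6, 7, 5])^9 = [0, 3, 2, 8, 4, 1, 6, 7, 5]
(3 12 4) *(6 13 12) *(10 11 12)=[0, 1, 2, 6, 3, 5, 13, 7, 8, 9, 11, 12, 4, 10]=(3 6 13 10 11 12 4)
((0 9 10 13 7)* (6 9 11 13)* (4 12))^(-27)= ((0 11 13 7)(4 12)(6 9 10))^(-27)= (0 11 13 7)(4 12)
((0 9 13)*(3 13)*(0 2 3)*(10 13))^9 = (0 9)(2 3 10 13)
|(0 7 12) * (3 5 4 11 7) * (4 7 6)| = |(0 3 5 7 12)(4 11 6)| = 15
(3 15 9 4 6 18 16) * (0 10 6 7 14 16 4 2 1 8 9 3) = (0 10 6 18 4 7 14 16)(1 8 9 2)(3 15) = [10, 8, 1, 15, 7, 5, 18, 14, 9, 2, 6, 11, 12, 13, 16, 3, 0, 17, 4]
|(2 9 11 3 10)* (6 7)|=10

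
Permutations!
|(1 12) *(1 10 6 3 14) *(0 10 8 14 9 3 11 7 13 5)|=|(0 10 6 11 7 13 5)(1 12 8 14)(3 9)|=28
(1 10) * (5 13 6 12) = (1 10)(5 13 6 12) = [0, 10, 2, 3, 4, 13, 12, 7, 8, 9, 1, 11, 5, 6]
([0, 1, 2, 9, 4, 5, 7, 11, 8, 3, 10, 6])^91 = [0, 1, 2, 9, 4, 5, 7, 11, 8, 3, 10, 6]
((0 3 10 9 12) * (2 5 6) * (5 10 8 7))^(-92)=(0 9 2 5 8)(3 12 10 6 7)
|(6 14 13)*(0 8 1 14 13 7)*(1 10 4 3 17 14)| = |(0 8 10 4 3 17 14 7)(6 13)| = 8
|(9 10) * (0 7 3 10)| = |(0 7 3 10 9)| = 5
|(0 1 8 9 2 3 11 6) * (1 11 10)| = |(0 11 6)(1 8 9 2 3 10)| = 6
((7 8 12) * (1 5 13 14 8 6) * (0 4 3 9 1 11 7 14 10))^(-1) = (0 10 13 5 1 9 3 4)(6 7 11)(8 14 12)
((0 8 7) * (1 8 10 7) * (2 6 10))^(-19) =(0 2 6 10 7)(1 8)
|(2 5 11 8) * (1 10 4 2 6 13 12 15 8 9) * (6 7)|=|(1 10 4 2 5 11 9)(6 13 12 15 8 7)|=42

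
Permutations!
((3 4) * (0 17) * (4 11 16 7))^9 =(0 17)(3 4 7 16 11) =((0 17)(3 11 16 7 4))^9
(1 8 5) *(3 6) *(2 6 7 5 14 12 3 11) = (1 8 14 12 3 7 5)(2 6 11) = [0, 8, 6, 7, 4, 1, 11, 5, 14, 9, 10, 2, 3, 13, 12]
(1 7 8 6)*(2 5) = (1 7 8 6)(2 5) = [0, 7, 5, 3, 4, 2, 1, 8, 6]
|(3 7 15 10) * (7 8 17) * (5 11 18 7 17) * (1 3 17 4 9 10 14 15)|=|(1 3 8 5 11 18 7)(4 9 10 17)(14 15)|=28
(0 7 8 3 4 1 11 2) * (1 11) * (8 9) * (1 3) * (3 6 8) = (0 7 9 3 4 11 2)(1 6 8) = [7, 6, 0, 4, 11, 5, 8, 9, 1, 3, 10, 2]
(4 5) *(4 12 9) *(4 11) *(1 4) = (1 4 5 12 9 11) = [0, 4, 2, 3, 5, 12, 6, 7, 8, 11, 10, 1, 9]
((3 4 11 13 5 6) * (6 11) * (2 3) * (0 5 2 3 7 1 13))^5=((0 5 11)(1 13 2 7)(3 4 6))^5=(0 11 5)(1 13 2 7)(3 6 4)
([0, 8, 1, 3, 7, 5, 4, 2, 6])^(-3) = [0, 4, 6, 3, 1, 5, 2, 8, 7]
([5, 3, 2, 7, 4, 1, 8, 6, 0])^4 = [7, 8, 2, 0, 4, 6, 1, 5, 3]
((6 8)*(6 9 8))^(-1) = ((8 9))^(-1) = (8 9)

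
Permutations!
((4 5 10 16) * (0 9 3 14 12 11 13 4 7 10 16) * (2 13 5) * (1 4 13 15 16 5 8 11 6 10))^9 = (0 3 12 10 9 14 6)(1 15)(2 7)(4 16)(8 11)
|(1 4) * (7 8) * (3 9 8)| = |(1 4)(3 9 8 7)| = 4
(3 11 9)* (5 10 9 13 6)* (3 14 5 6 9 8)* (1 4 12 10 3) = [0, 4, 2, 11, 12, 3, 6, 7, 1, 14, 8, 13, 10, 9, 5] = (1 4 12 10 8)(3 11 13 9 14 5)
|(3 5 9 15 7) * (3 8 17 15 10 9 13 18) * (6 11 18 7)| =10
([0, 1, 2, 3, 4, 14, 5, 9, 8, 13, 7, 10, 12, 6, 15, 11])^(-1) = [0, 1, 2, 3, 4, 6, 13, 10, 8, 7, 11, 15, 12, 9, 5, 14]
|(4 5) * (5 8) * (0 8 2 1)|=|(0 8 5 4 2 1)|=6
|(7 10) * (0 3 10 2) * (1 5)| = 10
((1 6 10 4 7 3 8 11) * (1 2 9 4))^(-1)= ((1 6 10)(2 9 4 7 3 8 11))^(-1)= (1 10 6)(2 11 8 3 7 4 9)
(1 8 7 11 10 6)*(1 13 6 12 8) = (6 13)(7 11 10 12 8) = [0, 1, 2, 3, 4, 5, 13, 11, 7, 9, 12, 10, 8, 6]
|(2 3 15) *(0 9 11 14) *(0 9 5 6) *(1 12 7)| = |(0 5 6)(1 12 7)(2 3 15)(9 11 14)| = 3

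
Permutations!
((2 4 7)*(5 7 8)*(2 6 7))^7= ((2 4 8 5)(6 7))^7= (2 5 8 4)(6 7)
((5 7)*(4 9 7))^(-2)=(4 7)(5 9)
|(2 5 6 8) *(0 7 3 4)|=4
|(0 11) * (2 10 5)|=|(0 11)(2 10 5)|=6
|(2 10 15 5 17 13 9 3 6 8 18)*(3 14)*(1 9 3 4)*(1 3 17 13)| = |(1 9 14 4 3 6 8 18 2 10 15 5 13 17)| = 14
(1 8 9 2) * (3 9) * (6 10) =(1 8 3 9 2)(6 10) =[0, 8, 1, 9, 4, 5, 10, 7, 3, 2, 6]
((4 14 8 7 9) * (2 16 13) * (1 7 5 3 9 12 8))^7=((1 7 12 8 5 3 9 4 14)(2 16 13))^7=(1 4 3 8 7 14 9 5 12)(2 16 13)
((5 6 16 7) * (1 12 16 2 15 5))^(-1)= (1 7 16 12)(2 6 5 15)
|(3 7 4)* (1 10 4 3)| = 6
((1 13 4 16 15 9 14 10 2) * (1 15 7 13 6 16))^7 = (1 6 16 7 13 4)(2 9 10 15 14)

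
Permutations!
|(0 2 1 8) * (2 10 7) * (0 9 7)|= 10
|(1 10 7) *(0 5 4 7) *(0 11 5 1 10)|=10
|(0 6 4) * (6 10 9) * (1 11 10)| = 7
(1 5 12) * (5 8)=[0, 8, 2, 3, 4, 12, 6, 7, 5, 9, 10, 11, 1]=(1 8 5 12)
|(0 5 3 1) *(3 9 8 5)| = 3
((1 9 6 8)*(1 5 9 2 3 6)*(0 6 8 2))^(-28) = (0 8)(1 3)(2 9)(5 6)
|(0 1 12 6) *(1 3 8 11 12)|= |(0 3 8 11 12 6)|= 6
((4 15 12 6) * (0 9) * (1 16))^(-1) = ((0 9)(1 16)(4 15 12 6))^(-1) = (0 9)(1 16)(4 6 12 15)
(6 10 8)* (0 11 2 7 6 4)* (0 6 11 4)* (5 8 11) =(0 4 6 10 11 2 7 5 8) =[4, 1, 7, 3, 6, 8, 10, 5, 0, 9, 11, 2]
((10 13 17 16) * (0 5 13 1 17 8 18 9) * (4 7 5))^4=(0 13)(4 8)(5 9)(7 18)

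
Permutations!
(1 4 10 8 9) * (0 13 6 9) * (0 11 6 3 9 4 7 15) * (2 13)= (0 2 13 3 9 1 7 15)(4 10 8 11 6)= [2, 7, 13, 9, 10, 5, 4, 15, 11, 1, 8, 6, 12, 3, 14, 0]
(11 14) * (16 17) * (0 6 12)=(0 6 12)(11 14)(16 17)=[6, 1, 2, 3, 4, 5, 12, 7, 8, 9, 10, 14, 0, 13, 11, 15, 17, 16]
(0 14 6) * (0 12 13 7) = (0 14 6 12 13 7) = [14, 1, 2, 3, 4, 5, 12, 0, 8, 9, 10, 11, 13, 7, 6]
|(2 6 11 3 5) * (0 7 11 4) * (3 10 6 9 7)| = |(0 3 5 2 9 7 11 10 6 4)| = 10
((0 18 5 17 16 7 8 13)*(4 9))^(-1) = (0 13 8 7 16 17 5 18)(4 9) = ((0 18 5 17 16 7 8 13)(4 9))^(-1)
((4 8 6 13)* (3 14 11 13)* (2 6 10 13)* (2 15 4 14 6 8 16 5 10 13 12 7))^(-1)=((2 8 13 14 11 15 4 16 5 10 12 7)(3 6))^(-1)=(2 7 12 10 5 16 4 15 11 14 13 8)(3 6)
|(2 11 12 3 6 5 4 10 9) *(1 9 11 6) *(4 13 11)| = |(1 9 2 6 5 13 11 12 3)(4 10)| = 18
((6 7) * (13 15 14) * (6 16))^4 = (6 7 16)(13 15 14)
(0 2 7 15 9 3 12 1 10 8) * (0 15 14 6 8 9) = (0 2 7 14 6 8 15)(1 10 9 3 12) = [2, 10, 7, 12, 4, 5, 8, 14, 15, 3, 9, 11, 1, 13, 6, 0]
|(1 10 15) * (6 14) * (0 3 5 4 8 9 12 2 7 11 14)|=|(0 3 5 4 8 9 12 2 7 11 14 6)(1 10 15)|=12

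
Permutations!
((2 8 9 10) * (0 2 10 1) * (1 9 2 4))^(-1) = ((10)(0 4 1)(2 8))^(-1) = (10)(0 1 4)(2 8)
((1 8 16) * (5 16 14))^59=((1 8 14 5 16))^59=(1 16 5 14 8)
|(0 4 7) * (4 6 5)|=|(0 6 5 4 7)|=5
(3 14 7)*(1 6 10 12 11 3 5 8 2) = (1 6 10 12 11 3 14 7 5 8 2) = [0, 6, 1, 14, 4, 8, 10, 5, 2, 9, 12, 3, 11, 13, 7]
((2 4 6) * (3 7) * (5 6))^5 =(2 4 5 6)(3 7)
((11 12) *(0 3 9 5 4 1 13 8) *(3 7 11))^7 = (0 4 12 8 5 11 13 9 7 1 3) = ((0 7 11 12 3 9 5 4 1 13 8))^7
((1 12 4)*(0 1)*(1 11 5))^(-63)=((0 11 5 1 12 4))^(-63)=(0 1)(4 5)(11 12)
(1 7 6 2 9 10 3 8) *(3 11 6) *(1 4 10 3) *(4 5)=(1 7)(2 9 3 8 5 4 10 11 6)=[0, 7, 9, 8, 10, 4, 2, 1, 5, 3, 11, 6]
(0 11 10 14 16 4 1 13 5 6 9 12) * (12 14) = (0 11 10 12)(1 13 5 6 9 14 16 4) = [11, 13, 2, 3, 1, 6, 9, 7, 8, 14, 12, 10, 0, 5, 16, 15, 4]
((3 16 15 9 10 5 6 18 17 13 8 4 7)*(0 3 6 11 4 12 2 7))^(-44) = ((0 3 16 15 9 10 5 11 4)(2 7 6 18 17 13 8 12))^(-44) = (0 3 16 15 9 10 5 11 4)(2 17)(6 8)(7 13)(12 18)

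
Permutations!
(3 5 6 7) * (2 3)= (2 3 5 6 7)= [0, 1, 3, 5, 4, 6, 7, 2]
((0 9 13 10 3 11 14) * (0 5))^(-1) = (0 5 14 11 3 10 13 9)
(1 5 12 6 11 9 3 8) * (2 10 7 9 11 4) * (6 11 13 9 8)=(1 5 12 11 13 9 3 6 4 2 10 7 8)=[0, 5, 10, 6, 2, 12, 4, 8, 1, 3, 7, 13, 11, 9]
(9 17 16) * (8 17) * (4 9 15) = (4 9 8 17 16 15) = [0, 1, 2, 3, 9, 5, 6, 7, 17, 8, 10, 11, 12, 13, 14, 4, 15, 16]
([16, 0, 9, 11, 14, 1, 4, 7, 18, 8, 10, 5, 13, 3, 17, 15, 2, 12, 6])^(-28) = [8, 9, 6, 0, 13, 2, 12, 7, 14, 4, 10, 16, 5, 1, 3, 15, 18, 11, 17]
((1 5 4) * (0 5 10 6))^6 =(10)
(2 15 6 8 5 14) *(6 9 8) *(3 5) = (2 15 9 8 3 5 14) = [0, 1, 15, 5, 4, 14, 6, 7, 3, 8, 10, 11, 12, 13, 2, 9]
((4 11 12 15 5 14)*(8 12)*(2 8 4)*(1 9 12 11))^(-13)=(1 8 5 9 11 14 12 4 2 15)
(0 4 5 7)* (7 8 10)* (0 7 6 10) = (0 4 5 8)(6 10) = [4, 1, 2, 3, 5, 8, 10, 7, 0, 9, 6]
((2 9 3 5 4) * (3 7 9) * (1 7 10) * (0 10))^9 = ((0 10 1 7 9)(2 3 5 4))^9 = (0 9 7 1 10)(2 3 5 4)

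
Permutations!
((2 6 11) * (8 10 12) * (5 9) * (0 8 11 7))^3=((0 8 10 12 11 2 6 7)(5 9))^3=(0 12 6 8 11 7 10 2)(5 9)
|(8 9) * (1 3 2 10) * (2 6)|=|(1 3 6 2 10)(8 9)|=10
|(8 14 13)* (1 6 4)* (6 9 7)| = |(1 9 7 6 4)(8 14 13)| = 15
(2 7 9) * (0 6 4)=(0 6 4)(2 7 9)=[6, 1, 7, 3, 0, 5, 4, 9, 8, 2]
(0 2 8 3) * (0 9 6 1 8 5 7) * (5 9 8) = [2, 5, 9, 8, 4, 7, 1, 0, 3, 6] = (0 2 9 6 1 5 7)(3 8)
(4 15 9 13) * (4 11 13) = [0, 1, 2, 3, 15, 5, 6, 7, 8, 4, 10, 13, 12, 11, 14, 9] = (4 15 9)(11 13)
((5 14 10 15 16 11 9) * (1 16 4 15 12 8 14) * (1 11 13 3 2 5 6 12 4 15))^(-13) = ((1 16 13 3 2 5 11 9 6 12 8 14 10 4))^(-13) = (1 16 13 3 2 5 11 9 6 12 8 14 10 4)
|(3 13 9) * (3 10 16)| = 5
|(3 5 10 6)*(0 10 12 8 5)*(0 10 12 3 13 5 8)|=|(0 12)(3 10 6 13 5)|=10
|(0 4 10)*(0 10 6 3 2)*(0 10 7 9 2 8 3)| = |(0 4 6)(2 10 7 9)(3 8)| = 12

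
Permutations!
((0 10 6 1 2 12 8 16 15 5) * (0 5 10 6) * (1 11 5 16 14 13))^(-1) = (0 10 15 16 5 11 6)(1 13 14 8 12 2) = ((0 6 11 5 16 15 10)(1 2 12 8 14 13))^(-1)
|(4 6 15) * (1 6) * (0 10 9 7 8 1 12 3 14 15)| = |(0 10 9 7 8 1 6)(3 14 15 4 12)| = 35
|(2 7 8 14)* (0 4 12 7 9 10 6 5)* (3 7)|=|(0 4 12 3 7 8 14 2 9 10 6 5)|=12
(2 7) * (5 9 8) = (2 7)(5 9 8) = [0, 1, 7, 3, 4, 9, 6, 2, 5, 8]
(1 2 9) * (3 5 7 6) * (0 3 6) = (0 3 5 7)(1 2 9) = [3, 2, 9, 5, 4, 7, 6, 0, 8, 1]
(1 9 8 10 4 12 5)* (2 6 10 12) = (1 9 8 12 5)(2 6 10 4) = [0, 9, 6, 3, 2, 1, 10, 7, 12, 8, 4, 11, 5]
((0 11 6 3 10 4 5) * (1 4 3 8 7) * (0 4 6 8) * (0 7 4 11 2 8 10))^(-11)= ((0 2 8 4 5 11 10 3)(1 6 7))^(-11)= (0 11 8 3 5 2 10 4)(1 6 7)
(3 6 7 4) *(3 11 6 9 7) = [0, 1, 2, 9, 11, 5, 3, 4, 8, 7, 10, 6] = (3 9 7 4 11 6)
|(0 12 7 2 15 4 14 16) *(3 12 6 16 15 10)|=15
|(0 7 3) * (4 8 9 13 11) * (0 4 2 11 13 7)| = 10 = |(13)(2 11)(3 4 8 9 7)|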